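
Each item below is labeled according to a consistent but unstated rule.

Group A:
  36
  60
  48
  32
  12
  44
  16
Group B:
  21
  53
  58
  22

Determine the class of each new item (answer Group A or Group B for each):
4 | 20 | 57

Group A, Group A, Group B

The classifier is using: multiple of 4.
4 → 4 = 4·1 → Group A.
20 → 20 = 4·5 → Group A.
57 → 57 = 4·14 + 1 → Group B.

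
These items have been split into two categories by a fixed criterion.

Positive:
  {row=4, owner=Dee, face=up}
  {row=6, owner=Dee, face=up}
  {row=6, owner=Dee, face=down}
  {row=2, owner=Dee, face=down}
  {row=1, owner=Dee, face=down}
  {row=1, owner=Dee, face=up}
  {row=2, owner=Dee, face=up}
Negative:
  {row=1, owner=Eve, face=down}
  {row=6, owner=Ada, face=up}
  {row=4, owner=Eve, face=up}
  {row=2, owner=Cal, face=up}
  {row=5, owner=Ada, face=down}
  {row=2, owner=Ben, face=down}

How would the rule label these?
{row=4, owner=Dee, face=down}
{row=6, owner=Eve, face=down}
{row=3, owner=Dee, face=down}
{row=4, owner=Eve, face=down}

The pattern is that an item is 'Positive' exactly when: owner is Dee.

Positive, Negative, Positive, Negative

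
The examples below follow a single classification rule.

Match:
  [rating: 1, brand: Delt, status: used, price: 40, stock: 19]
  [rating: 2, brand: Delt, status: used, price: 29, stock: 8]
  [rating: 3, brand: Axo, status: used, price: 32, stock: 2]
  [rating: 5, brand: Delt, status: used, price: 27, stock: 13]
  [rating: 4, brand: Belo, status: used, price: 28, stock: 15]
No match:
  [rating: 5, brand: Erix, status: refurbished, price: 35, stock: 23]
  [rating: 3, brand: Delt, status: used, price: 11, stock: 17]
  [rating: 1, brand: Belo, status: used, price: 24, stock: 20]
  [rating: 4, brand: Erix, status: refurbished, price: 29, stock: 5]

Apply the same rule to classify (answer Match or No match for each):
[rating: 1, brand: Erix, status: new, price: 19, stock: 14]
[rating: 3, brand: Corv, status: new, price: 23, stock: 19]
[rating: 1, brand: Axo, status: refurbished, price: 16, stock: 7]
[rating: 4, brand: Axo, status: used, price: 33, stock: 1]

One predicate separates the groups cleanly: status is used AND price ≥ 27.

No match, No match, No match, Match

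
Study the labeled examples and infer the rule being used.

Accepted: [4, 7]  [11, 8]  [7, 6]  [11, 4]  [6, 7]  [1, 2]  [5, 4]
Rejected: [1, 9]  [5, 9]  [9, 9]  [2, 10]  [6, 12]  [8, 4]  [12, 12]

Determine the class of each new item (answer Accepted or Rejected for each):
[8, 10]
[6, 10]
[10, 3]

All 'Accepted' examples share one property — sum is odd — and every 'Rejected' example lacks it.
[8, 10] — 8+10 = 18, hence Rejected. [6, 10] — 6+10 = 16, hence Rejected. [10, 3] — 10+3 = 13, hence Accepted.

Rejected, Rejected, Accepted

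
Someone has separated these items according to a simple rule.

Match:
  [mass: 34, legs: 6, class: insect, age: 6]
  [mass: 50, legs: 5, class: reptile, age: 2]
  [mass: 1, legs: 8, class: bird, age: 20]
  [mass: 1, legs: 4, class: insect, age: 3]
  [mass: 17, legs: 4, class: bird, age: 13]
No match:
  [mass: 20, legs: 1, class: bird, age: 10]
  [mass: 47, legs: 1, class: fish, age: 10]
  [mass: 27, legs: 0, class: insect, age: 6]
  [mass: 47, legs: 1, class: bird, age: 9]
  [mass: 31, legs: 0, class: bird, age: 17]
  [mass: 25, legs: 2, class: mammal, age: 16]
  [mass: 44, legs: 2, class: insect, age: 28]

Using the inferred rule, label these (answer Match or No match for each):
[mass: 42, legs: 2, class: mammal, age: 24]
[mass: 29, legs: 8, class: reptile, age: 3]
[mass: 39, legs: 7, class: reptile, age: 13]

No match, Match, Match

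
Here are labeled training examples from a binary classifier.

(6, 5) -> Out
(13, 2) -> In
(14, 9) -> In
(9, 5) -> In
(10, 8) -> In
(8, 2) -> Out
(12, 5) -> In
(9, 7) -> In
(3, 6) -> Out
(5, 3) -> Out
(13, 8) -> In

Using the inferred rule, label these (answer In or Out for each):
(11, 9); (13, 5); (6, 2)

In, In, Out

The pattern is that an item is 'In' exactly when: sum ≥ 14.
In: (11, 9), since 11+9 = 20. In: (13, 5), since 13+5 = 18. Out: (6, 2), since 6+2 = 8.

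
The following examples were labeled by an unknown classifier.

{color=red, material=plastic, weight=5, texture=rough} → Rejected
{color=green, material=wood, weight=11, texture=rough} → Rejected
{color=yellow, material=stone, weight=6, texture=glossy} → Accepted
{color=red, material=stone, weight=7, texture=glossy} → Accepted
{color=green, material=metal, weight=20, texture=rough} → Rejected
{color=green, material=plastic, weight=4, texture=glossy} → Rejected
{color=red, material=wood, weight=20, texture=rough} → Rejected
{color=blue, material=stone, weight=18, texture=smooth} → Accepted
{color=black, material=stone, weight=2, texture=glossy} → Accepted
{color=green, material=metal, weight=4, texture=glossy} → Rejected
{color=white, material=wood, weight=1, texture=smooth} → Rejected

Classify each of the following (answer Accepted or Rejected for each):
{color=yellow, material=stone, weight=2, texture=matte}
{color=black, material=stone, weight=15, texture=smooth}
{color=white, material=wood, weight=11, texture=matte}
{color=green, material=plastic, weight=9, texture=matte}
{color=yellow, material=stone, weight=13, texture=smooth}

Accepted, Accepted, Rejected, Rejected, Accepted

The rule appears to be: material is stone.
{color=yellow, material=stone, weight=2, texture=matte}: material is stone, fits → Accepted.
{color=black, material=stone, weight=15, texture=smooth}: material is stone, fits → Accepted.
{color=white, material=wood, weight=11, texture=matte}: material is wood, does not fit → Rejected.
{color=green, material=plastic, weight=9, texture=matte}: material is plastic, does not fit → Rejected.
{color=yellow, material=stone, weight=13, texture=smooth}: material is stone, fits → Accepted.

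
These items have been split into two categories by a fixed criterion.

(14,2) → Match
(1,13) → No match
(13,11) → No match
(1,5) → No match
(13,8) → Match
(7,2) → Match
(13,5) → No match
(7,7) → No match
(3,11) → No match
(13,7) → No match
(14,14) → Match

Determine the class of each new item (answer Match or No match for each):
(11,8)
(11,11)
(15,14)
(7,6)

Match, No match, Match, Match

The pattern is that an item is 'Match' exactly when: second is even.
Match: (11,8), since second 8. No match: (11,11), since second 11. Match: (15,14), since second 14. Match: (7,6), since second 6.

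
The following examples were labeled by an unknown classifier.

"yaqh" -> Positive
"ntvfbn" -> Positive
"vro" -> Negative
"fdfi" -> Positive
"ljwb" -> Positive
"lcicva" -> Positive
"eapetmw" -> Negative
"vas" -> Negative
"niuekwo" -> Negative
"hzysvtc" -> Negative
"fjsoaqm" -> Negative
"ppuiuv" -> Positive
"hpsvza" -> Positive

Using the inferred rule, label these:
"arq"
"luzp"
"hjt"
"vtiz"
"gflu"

Negative, Positive, Negative, Positive, Positive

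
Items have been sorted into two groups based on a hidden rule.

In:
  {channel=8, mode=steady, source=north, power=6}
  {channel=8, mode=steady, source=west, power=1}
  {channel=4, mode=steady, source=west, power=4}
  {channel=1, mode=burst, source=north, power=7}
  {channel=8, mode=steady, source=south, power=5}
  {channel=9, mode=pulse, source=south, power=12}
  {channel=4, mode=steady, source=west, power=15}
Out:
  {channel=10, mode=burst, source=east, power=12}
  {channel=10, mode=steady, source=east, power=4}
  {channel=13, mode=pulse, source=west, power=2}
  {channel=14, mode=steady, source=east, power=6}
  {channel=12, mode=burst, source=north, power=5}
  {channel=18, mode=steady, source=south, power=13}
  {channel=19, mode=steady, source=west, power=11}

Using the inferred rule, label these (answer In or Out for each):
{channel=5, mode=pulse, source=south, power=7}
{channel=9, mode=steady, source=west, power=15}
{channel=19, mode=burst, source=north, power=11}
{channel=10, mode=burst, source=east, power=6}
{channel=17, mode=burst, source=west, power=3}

Every 'In' example satisfies: channel ≤ 9. None of the 'Out' examples do.
{channel=5, mode=pulse, source=south, power=7}: channel = 5, passes → In.
{channel=9, mode=steady, source=west, power=15}: channel = 9, passes → In.
{channel=19, mode=burst, source=north, power=11}: channel = 19, doesn't match → Out.
{channel=10, mode=burst, source=east, power=6}: channel = 10, doesn't match → Out.
{channel=17, mode=burst, source=west, power=3}: channel = 17, doesn't match → Out.

In, In, Out, Out, Out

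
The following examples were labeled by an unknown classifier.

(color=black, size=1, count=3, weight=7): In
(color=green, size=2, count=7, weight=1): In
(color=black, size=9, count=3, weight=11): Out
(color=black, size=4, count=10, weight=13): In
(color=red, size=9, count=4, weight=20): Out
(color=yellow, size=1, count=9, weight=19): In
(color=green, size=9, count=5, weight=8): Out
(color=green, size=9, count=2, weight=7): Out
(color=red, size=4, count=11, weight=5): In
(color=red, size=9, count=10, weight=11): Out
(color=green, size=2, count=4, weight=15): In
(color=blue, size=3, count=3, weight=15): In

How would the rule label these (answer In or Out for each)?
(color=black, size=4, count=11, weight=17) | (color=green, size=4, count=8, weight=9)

In, In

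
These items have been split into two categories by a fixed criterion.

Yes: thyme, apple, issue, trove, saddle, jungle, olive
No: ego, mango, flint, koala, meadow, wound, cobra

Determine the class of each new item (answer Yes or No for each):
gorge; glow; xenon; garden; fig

A rule that fits every label: ends with 'e' — true of each 'Yes' example, false of each 'No' one.
gorge → ends with 'e' → Yes.
glow → ends with 'w' → No.
xenon → ends with 'n' → No.
garden → ends with 'n' → No.
fig → ends with 'g' → No.

Yes, No, No, No, No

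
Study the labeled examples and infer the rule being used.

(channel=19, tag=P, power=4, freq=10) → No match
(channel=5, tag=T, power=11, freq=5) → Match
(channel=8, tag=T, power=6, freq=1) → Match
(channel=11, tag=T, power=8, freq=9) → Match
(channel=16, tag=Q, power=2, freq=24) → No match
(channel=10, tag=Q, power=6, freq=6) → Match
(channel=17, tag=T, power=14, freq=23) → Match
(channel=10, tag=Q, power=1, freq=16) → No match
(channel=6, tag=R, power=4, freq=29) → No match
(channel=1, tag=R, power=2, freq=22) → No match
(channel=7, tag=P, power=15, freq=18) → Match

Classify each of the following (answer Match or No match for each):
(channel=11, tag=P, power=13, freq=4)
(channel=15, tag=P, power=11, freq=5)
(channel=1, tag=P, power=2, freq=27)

The distinguishing property — power ≥ 6 — holds for all the 'Match' cases and none of the 'No match' cases.
(channel=11, tag=P, power=13, freq=4): power = 13, satisfies this → Match. (channel=15, tag=P, power=11, freq=5): power = 11, satisfies this → Match. (channel=1, tag=P, power=2, freq=27): power = 2, fails this test → No match.

Match, Match, No match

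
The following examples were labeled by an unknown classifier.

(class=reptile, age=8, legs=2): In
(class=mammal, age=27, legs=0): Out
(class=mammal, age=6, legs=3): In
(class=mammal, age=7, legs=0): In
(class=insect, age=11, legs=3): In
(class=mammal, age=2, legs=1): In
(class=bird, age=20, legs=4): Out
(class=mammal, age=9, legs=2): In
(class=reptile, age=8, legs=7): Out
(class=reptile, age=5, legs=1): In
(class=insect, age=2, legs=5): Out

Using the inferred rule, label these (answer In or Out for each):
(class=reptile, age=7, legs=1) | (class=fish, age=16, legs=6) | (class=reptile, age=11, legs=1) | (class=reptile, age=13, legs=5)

In, Out, In, Out

The distinguishing property — age ≤ 11 AND legs ≤ 3 — holds for all the 'In' cases and none of the 'Out' cases.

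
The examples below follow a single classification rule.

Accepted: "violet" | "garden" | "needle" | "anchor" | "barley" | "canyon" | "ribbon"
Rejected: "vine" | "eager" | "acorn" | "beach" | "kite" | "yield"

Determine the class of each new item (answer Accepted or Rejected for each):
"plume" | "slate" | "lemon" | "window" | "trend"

Rejected, Rejected, Rejected, Accepted, Rejected

One predicate separates the groups cleanly: length 6.
"plume" — length 5, hence Rejected. "slate" — length 5, hence Rejected. "lemon" — length 5, hence Rejected. "window" — length 6, hence Accepted. "trend" — length 5, hence Rejected.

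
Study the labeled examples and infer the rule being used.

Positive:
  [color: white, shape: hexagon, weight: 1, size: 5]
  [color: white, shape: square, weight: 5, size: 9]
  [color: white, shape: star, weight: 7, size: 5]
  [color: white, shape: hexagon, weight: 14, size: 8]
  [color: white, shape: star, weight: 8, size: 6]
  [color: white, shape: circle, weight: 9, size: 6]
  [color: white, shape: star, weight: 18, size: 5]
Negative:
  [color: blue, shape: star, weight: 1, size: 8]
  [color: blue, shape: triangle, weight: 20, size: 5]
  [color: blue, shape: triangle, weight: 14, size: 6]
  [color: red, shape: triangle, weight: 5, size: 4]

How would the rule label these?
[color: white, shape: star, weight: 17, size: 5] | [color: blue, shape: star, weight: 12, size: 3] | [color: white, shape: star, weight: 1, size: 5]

The simplest hypothesis consistent with all the labels is: color is white.

Positive, Negative, Positive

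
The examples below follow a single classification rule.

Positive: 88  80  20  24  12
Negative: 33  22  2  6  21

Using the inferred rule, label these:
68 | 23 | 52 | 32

Positive, Negative, Positive, Positive

Comparing the two groups points to one rule — multiple of 4.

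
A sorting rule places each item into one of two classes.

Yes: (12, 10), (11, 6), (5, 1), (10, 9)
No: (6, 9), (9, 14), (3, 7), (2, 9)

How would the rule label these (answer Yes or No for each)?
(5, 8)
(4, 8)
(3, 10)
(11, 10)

No, No, No, Yes

The classifier is using: first > second.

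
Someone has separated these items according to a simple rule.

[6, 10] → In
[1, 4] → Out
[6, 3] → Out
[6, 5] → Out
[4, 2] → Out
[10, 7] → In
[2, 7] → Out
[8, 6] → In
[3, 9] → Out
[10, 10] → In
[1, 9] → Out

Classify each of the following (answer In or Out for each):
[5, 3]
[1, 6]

Out, Out

A rule that fits every label: sum ≥ 14 — true of each 'In' example, false of each 'Out' one.
[5, 3]: 5+3 = 8 — fails the rule, so Out.
[1, 6]: 1+6 = 7 — fails the rule, so Out.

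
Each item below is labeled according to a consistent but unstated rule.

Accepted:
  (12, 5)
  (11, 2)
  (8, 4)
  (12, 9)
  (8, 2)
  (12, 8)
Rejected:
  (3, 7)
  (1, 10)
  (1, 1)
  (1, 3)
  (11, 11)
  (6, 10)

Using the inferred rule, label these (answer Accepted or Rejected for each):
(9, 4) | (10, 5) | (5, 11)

The distinguishing property — first > second — holds for all the 'Accepted' cases and none of the 'Rejected' cases.
(9, 4): 9 > 4, meets the rule → Accepted. (10, 5): 10 > 5, meets the rule → Accepted. (5, 11): 5 < 11, doesn't match → Rejected.

Accepted, Accepted, Rejected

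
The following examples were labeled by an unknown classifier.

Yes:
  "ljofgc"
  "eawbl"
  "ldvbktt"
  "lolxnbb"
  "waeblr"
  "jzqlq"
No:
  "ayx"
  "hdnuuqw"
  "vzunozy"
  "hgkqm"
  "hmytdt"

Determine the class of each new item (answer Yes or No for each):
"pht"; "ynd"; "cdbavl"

A rule that fits every label: contains 'l' — true of each 'Yes' example, false of each 'No' one.
"pht" → no 'l' → No.
"ynd" → no 'l' → No.
"cdbavl" → has 'l' → Yes.

No, No, Yes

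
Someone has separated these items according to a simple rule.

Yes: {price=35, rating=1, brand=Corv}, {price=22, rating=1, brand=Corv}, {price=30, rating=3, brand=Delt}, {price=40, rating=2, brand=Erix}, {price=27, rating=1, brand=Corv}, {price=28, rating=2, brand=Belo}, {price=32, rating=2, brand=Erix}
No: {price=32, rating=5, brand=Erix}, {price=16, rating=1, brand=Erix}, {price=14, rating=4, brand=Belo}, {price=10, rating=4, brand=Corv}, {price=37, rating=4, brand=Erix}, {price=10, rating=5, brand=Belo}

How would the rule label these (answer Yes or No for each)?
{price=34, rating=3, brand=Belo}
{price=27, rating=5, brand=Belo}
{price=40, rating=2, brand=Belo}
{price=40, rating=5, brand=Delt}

Yes, No, Yes, No

The rule appears to be: rating ≤ 3 AND price ≥ 22.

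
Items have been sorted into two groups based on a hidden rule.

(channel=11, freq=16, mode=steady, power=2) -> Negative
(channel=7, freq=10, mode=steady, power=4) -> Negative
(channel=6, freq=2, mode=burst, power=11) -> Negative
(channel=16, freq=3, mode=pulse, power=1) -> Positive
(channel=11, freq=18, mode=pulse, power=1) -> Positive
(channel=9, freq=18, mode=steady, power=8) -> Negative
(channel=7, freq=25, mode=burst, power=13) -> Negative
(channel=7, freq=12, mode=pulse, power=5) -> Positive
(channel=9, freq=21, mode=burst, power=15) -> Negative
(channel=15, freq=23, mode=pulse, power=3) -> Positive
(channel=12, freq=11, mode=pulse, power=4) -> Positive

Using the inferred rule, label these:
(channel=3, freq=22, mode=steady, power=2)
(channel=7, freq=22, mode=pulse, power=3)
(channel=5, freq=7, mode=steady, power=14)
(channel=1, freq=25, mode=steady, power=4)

Negative, Positive, Negative, Negative

A rule that fits every label: mode is pulse — true of each 'Positive' example, false of each 'Negative' one.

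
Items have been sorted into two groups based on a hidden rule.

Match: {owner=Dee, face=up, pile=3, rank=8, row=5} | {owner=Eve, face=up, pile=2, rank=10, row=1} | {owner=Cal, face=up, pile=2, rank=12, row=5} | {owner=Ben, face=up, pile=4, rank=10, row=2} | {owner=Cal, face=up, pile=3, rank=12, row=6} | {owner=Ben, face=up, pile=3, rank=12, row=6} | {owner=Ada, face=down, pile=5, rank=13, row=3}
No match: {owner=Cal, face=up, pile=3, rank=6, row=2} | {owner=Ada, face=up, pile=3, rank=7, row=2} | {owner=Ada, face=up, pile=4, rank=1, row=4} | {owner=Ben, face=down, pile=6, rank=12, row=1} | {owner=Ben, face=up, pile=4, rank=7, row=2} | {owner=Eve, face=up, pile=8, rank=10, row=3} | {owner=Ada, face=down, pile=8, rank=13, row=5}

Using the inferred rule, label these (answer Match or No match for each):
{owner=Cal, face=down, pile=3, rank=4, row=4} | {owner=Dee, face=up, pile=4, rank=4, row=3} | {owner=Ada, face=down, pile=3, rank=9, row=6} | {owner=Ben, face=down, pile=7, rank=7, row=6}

The distinguishing property — pile ≤ 5 AND rank ≥ 8 — holds for all the 'Match' cases and none of the 'No match' cases.

No match, No match, Match, No match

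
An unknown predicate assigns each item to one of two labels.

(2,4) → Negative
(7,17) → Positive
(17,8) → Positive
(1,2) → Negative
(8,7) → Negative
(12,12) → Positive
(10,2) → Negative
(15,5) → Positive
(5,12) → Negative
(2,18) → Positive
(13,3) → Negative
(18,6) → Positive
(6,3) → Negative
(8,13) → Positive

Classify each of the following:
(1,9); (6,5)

Negative, Negative

The simplest hypothesis consistent with all the labels is: sum ≥ 20.
Negative: (1,9), since 1+9 = 10.
Negative: (6,5), since 6+5 = 11.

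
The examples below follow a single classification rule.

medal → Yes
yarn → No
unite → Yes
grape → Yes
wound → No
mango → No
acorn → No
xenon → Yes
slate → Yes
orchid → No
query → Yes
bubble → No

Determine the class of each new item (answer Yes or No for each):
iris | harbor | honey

Every 'Yes' example satisfies: odd length AND contains 'e'. None of the 'No' examples do.
iris: No (length 4, no 'e'). harbor: No (length 6, no 'e'). honey: Yes (length 5, has 'e').

No, No, Yes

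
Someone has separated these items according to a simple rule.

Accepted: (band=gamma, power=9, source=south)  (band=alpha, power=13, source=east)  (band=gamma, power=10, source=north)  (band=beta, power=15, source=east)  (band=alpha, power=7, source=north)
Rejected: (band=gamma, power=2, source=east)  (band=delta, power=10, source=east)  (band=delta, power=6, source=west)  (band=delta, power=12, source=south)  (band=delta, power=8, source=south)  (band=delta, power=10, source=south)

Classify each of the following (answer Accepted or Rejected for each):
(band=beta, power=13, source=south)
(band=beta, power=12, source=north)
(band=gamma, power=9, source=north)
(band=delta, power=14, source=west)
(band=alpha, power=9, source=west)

Accepted, Accepted, Accepted, Rejected, Accepted

Every 'Accepted' example satisfies: band is not delta AND power ≥ 6. None of the 'Rejected' examples do.
(band=beta, power=13, source=south): band is beta, power = 13, checks out → Accepted. (band=beta, power=12, source=north): band is beta, power = 12, checks out → Accepted. (band=gamma, power=9, source=north): band is gamma, power = 9, checks out → Accepted. (band=delta, power=14, source=west): band is delta, power = 14, does not satisfy this → Rejected. (band=alpha, power=9, source=west): band is alpha, power = 9, checks out → Accepted.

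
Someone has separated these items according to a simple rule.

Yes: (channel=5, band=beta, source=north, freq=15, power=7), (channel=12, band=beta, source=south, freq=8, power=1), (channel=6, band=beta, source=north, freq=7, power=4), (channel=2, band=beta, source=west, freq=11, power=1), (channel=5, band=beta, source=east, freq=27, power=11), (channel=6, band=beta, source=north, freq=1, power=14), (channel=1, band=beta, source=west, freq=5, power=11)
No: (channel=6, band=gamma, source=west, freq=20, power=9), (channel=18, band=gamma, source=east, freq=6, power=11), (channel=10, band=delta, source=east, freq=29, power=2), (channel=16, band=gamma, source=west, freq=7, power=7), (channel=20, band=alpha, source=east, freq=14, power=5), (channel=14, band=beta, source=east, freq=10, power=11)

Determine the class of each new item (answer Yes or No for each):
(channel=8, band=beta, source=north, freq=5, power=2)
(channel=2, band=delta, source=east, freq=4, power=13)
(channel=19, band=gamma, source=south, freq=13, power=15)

Yes, No, No

The common property of the 'Yes' items is: band is beta AND channel ≤ 12. No 'No' item has it.
(channel=8, band=beta, source=north, freq=5, power=2) — band is beta, channel = 8, hence Yes. (channel=2, band=delta, source=east, freq=4, power=13) — band is delta, channel = 2, hence No. (channel=19, band=gamma, source=south, freq=13, power=15) — band is gamma, channel = 19, hence No.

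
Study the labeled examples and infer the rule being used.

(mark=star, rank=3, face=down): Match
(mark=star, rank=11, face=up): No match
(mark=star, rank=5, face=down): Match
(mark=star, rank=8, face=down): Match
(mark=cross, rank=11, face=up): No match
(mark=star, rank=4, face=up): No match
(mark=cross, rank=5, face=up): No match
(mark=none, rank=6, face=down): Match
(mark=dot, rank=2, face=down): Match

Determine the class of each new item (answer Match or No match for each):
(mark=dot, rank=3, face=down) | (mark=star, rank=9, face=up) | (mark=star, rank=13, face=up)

Match, No match, No match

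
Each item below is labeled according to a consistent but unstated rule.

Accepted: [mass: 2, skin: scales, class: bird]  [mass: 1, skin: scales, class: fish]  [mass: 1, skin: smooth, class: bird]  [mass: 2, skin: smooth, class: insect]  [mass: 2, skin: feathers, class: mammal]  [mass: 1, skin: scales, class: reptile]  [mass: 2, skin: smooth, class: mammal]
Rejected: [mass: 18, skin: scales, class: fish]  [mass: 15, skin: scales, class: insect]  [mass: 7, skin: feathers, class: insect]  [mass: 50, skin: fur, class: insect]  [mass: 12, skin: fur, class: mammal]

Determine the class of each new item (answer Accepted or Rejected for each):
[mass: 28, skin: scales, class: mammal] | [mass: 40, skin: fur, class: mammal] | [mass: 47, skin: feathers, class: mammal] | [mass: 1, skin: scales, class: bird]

All 'Accepted' examples share one property — mass ≤ 2 — and every 'Rejected' example lacks it.
[mass: 28, skin: scales, class: mammal]: mass = 28 — fails this test, so Rejected.
[mass: 40, skin: fur, class: mammal]: mass = 40 — fails this test, so Rejected.
[mass: 47, skin: feathers, class: mammal]: mass = 47 — fails this test, so Rejected.
[mass: 1, skin: scales, class: bird]: mass = 1 — has this property, so Accepted.

Rejected, Rejected, Rejected, Accepted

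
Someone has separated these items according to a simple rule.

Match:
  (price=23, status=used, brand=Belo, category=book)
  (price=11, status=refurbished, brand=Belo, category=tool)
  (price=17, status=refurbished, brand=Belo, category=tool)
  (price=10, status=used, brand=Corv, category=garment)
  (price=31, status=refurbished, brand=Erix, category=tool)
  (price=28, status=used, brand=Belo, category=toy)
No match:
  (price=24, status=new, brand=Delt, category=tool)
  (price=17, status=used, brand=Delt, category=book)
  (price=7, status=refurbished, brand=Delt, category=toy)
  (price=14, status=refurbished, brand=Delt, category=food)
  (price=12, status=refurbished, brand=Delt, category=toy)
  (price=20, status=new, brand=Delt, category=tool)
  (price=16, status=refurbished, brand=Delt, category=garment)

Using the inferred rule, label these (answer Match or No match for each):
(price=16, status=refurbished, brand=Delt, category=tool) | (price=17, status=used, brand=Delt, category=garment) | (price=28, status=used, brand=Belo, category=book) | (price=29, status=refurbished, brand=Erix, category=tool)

The common property of the 'Match' items is: brand is not Delt. No 'No match' item has it.
(price=16, status=refurbished, brand=Delt, category=tool): No match (brand is Delt). (price=17, status=used, brand=Delt, category=garment): No match (brand is Delt). (price=28, status=used, brand=Belo, category=book): Match (brand is Belo). (price=29, status=refurbished, brand=Erix, category=tool): Match (brand is Erix).

No match, No match, Match, Match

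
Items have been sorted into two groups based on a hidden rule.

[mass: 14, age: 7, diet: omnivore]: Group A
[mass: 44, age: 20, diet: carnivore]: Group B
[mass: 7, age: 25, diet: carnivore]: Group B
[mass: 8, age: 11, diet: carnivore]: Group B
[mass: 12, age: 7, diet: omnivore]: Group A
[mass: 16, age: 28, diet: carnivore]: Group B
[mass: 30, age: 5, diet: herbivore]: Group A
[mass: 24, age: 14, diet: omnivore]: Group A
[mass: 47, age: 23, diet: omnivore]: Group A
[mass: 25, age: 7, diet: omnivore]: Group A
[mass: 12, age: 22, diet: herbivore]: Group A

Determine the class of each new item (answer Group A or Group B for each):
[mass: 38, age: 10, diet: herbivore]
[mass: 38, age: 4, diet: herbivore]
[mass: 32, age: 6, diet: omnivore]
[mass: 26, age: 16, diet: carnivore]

A rule that fits every label: diet is not carnivore — true of each 'Group A' example, false of each 'Group B' one.
[mass: 38, age: 10, diet: herbivore] — diet is herbivore, hence Group A. [mass: 38, age: 4, diet: herbivore] — diet is herbivore, hence Group A. [mass: 32, age: 6, diet: omnivore] — diet is omnivore, hence Group A. [mass: 26, age: 16, diet: carnivore] — diet is carnivore, hence Group B.

Group A, Group A, Group A, Group B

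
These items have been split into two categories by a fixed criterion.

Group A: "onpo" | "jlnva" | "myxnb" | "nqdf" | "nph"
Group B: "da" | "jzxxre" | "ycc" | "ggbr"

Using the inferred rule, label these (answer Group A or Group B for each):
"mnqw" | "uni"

Group A, Group A

All 'Group A' examples share one property — contains 'n' — and every 'Group B' example lacks it.
"mnqw": has 'n', fits → Group A.
"uni": has 'n', fits → Group A.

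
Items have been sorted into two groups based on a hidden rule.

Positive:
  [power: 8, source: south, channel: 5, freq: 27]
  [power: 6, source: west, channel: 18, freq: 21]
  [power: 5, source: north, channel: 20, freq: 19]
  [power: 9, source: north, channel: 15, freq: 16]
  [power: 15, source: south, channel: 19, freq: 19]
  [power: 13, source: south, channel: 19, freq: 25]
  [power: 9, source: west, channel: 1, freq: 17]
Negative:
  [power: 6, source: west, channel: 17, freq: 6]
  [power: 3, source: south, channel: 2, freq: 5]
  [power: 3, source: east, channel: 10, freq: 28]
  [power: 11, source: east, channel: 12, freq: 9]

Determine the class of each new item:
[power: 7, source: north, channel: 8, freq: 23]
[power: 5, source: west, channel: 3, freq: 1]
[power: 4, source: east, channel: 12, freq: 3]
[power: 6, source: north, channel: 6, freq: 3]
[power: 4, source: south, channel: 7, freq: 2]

Positive, Negative, Negative, Negative, Negative

The classifier is using: freq ≥ 16 AND freq ≤ 27.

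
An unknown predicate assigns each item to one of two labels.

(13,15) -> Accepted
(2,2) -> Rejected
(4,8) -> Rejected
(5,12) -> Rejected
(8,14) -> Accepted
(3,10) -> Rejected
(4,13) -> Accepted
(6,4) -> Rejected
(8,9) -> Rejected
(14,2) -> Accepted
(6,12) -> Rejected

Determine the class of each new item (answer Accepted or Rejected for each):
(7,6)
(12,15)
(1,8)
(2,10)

Rejected, Accepted, Rejected, Rejected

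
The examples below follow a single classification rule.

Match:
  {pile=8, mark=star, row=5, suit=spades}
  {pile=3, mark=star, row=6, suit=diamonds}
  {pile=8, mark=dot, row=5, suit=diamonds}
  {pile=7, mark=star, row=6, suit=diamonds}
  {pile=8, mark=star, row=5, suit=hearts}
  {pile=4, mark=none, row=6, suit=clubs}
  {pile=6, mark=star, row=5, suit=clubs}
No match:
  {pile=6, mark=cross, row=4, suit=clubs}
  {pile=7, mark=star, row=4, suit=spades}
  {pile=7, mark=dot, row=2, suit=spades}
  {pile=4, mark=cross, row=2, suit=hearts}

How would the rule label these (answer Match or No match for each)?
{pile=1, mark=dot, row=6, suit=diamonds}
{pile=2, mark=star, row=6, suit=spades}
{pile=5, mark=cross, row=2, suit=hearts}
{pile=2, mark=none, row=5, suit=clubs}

Match, Match, No match, Match

The simplest hypothesis consistent with all the labels is: row ≥ 5.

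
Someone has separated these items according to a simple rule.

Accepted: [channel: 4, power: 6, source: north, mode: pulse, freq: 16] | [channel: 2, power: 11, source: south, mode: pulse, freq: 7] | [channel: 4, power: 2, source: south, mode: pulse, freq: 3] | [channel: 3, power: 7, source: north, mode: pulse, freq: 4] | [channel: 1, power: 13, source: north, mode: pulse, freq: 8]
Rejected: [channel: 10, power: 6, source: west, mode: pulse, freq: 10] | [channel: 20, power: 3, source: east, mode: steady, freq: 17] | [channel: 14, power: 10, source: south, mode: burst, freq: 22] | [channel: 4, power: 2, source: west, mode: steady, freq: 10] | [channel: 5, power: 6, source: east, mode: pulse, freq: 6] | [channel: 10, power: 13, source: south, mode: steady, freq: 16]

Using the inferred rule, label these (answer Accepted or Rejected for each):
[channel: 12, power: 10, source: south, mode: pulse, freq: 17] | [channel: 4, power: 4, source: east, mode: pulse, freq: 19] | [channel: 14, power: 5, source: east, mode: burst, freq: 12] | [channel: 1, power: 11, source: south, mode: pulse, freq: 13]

Rejected, Accepted, Rejected, Accepted

One predicate separates the groups cleanly: mode is pulse AND channel ≤ 4.
Rejected: [channel: 12, power: 10, source: south, mode: pulse, freq: 17], since mode is pulse, channel = 12. Accepted: [channel: 4, power: 4, source: east, mode: pulse, freq: 19], since mode is pulse, channel = 4. Rejected: [channel: 14, power: 5, source: east, mode: burst, freq: 12], since mode is burst, channel = 14. Accepted: [channel: 1, power: 11, source: south, mode: pulse, freq: 13], since mode is pulse, channel = 1.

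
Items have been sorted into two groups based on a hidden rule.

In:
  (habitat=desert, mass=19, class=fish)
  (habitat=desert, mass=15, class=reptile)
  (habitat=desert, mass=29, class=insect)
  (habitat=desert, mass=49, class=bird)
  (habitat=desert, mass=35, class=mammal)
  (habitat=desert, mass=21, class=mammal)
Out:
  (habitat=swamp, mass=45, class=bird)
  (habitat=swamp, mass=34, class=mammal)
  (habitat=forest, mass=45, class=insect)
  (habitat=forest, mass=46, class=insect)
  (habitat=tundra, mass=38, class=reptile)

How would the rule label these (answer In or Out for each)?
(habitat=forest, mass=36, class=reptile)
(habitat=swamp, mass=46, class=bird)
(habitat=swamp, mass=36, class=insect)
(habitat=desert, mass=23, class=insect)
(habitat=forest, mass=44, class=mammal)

Rule: habitat is desert. This holds for each 'In' example and fails for each 'Out' one.

Out, Out, Out, In, Out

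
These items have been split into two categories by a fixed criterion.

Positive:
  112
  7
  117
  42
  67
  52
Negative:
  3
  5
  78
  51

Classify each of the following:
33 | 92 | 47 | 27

Negative, Positive, Positive, Positive

Looking at the examples, the only property every 'Positive' case has and every 'Negative' case lacks is: ≡ 2 (mod 5).
33: Negative (33 mod 5 = 3).
92: Positive (92 mod 5 = 2).
47: Positive (47 mod 5 = 2).
27: Positive (27 mod 5 = 2).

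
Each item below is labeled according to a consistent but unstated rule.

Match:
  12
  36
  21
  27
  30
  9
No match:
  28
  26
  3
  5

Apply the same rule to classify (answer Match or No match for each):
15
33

Match, Match

Every 'Match' example satisfies: multiple of 3 AND at least 5. None of the 'No match' examples do.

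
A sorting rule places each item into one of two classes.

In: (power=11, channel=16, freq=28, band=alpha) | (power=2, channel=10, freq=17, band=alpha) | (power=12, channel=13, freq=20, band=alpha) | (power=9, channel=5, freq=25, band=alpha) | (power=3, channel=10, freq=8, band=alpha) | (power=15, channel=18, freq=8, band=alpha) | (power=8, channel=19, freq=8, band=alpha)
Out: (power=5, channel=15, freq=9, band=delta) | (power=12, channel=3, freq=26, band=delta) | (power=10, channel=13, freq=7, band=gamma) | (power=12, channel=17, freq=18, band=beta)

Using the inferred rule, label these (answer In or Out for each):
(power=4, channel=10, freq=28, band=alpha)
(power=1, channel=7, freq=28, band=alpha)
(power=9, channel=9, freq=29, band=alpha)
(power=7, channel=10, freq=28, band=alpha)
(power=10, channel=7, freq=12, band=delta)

In, In, In, In, Out

All 'In' examples share one property — band is alpha — and every 'Out' example lacks it.
In: (power=4, channel=10, freq=28, band=alpha), since band is alpha. In: (power=1, channel=7, freq=28, band=alpha), since band is alpha. In: (power=9, channel=9, freq=29, band=alpha), since band is alpha. In: (power=7, channel=10, freq=28, band=alpha), since band is alpha. Out: (power=10, channel=7, freq=12, band=delta), since band is delta.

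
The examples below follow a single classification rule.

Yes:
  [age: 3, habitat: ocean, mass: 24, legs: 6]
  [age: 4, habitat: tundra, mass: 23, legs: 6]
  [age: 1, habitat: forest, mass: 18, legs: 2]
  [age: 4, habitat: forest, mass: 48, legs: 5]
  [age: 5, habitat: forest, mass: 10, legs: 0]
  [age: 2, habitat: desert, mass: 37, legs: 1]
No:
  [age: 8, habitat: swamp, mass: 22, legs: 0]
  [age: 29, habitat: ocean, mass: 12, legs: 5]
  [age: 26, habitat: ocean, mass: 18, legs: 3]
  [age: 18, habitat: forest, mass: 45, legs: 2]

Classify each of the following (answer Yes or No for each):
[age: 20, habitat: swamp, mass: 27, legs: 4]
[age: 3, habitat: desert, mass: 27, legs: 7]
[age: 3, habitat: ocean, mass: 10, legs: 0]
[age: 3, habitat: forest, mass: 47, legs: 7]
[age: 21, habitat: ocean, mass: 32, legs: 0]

A rule that fits every label: age ≤ 5 — true of each 'Yes' example, false of each 'No' one.
[age: 20, habitat: swamp, mass: 27, legs: 4]: age = 20, does not satisfy this → No. [age: 3, habitat: desert, mass: 27, legs: 7]: age = 3, checks out → Yes. [age: 3, habitat: ocean, mass: 10, legs: 0]: age = 3, checks out → Yes. [age: 3, habitat: forest, mass: 47, legs: 7]: age = 3, checks out → Yes. [age: 21, habitat: ocean, mass: 32, legs: 0]: age = 21, does not satisfy this → No.

No, Yes, Yes, Yes, No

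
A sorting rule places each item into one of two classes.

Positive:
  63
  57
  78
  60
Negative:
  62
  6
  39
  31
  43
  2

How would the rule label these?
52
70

The simplest hypothesis consistent with all the labels is: multiple of 3 AND at least 43.
52: 52 = 3·17 + 1, 52 ≥ 43 — fails the rule, so Negative. 70: 70 = 3·23 + 1, 70 ≥ 43 — fails the rule, so Negative.

Negative, Negative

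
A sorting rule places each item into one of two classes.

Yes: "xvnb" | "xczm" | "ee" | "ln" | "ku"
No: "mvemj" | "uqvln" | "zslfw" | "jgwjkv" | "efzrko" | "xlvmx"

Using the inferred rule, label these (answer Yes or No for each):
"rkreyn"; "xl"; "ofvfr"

No, Yes, No

The common property of the 'Yes' items is: length ≤ 4. No 'No' item has it.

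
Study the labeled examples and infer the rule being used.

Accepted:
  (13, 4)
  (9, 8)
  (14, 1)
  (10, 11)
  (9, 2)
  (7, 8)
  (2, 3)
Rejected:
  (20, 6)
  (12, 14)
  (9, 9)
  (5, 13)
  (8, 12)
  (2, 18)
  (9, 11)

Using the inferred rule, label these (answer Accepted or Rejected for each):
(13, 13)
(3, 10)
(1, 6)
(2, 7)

Rejected, Accepted, Accepted, Accepted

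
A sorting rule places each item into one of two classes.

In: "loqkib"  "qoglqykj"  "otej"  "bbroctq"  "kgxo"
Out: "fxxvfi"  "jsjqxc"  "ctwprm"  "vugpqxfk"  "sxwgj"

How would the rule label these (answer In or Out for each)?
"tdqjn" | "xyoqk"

Out, In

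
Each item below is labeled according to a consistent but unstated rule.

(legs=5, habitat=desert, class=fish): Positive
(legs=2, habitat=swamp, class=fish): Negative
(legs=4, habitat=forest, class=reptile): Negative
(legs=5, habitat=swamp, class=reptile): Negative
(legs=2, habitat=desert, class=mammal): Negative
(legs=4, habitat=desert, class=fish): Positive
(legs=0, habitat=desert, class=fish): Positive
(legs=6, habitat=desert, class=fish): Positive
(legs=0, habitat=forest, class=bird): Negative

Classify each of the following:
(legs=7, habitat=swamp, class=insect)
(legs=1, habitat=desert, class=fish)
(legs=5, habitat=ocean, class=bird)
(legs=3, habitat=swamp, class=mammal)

The common property of the 'Positive' items is: habitat is desert AND class is fish. No 'Negative' item has it.
(legs=7, habitat=swamp, class=insect) — habitat is swamp, class is insect, hence Negative.
(legs=1, habitat=desert, class=fish) — habitat is desert, class is fish, hence Positive.
(legs=5, habitat=ocean, class=bird) — habitat is ocean, class is bird, hence Negative.
(legs=3, habitat=swamp, class=mammal) — habitat is swamp, class is mammal, hence Negative.

Negative, Positive, Negative, Negative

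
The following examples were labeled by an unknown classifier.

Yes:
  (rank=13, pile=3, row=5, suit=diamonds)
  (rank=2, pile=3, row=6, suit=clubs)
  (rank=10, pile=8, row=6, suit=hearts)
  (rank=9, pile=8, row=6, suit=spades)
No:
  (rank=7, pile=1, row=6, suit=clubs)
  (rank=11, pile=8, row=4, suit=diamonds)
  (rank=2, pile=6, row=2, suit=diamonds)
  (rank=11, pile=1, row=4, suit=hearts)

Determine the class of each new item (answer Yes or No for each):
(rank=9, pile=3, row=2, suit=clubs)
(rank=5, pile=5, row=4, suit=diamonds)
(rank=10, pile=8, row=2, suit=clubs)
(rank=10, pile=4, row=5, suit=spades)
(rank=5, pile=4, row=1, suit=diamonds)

No, No, No, Yes, No

The rule appears to be: pile ≥ 3 AND row ≥ 5.
(rank=9, pile=3, row=2, suit=clubs): No (pile = 3, row = 2). (rank=5, pile=5, row=4, suit=diamonds): No (pile = 5, row = 4). (rank=10, pile=8, row=2, suit=clubs): No (pile = 8, row = 2). (rank=10, pile=4, row=5, suit=spades): Yes (pile = 4, row = 5). (rank=5, pile=4, row=1, suit=diamonds): No (pile = 4, row = 1).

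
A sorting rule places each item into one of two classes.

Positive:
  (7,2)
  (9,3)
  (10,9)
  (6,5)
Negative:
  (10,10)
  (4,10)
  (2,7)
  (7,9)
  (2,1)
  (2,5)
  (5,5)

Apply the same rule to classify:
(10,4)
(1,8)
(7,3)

The common property of the 'Positive' items is: first > second AND sum ≥ 7. No 'Negative' item has it.
(10,4) — 10 > 4, 10+4 = 14, hence Positive.
(1,8) — 1 < 8, 1+8 = 9, hence Negative.
(7,3) — 7 > 3, 7+3 = 10, hence Positive.

Positive, Negative, Positive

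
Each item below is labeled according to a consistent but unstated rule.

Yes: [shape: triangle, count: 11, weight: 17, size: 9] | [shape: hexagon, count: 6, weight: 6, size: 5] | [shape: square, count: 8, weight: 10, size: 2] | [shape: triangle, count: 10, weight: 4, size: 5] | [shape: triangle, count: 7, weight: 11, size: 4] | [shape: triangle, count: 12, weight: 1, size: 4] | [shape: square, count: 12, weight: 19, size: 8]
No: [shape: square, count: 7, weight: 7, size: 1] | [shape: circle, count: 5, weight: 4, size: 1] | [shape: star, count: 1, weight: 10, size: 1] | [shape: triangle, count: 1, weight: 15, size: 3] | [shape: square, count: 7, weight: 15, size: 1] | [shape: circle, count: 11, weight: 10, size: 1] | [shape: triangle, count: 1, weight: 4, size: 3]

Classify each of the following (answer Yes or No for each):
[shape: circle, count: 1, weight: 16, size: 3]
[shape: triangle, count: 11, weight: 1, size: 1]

No, No

The rule appears to be: size ≥ 2 AND count ≥ 5.
[shape: circle, count: 1, weight: 16, size: 3] — size = 3, count = 1, hence No. [shape: triangle, count: 11, weight: 1, size: 1] — size = 1, count = 11, hence No.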